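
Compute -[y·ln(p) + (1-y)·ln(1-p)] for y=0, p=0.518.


BCE = -[y·ln(p) + (1-y)·ln(1-p)]
= -0 - 1·ln(1-0.518)
= -ln(0.482) = 0.7298

0.7298


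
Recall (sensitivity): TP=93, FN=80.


Recall = TP/(TP+FN)
= 93/(93+80)
= 93/173 = 53.76%

53.76%


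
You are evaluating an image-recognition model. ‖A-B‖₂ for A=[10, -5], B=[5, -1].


d = √((10-5)² + (-5+ 1)²)
  = √(25 + 16)
  = √41 = 6.4031

6.4031


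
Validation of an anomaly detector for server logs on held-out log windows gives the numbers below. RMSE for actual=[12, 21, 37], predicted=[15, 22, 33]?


MSE = 26/3 = 8.6667
RMSE = √(26/3) = 2.9439

2.9439


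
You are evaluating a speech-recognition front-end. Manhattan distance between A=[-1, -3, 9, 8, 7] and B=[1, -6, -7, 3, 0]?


d = |-1-1| + |-3+ 6| + |9+ 7| + |8-3| + |7-0|
  = 2 + 3 + 16 + 5 + 7
  = 33

33


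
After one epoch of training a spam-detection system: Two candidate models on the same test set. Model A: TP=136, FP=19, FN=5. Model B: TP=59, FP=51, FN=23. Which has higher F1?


Model A: P=136/155=0.8774, R=136/141=0.9645, F1=2PR/(P+R)=2TP/(2TP+FP+FN)=272/296=0.9189
Model B: P=59/110=0.5364, R=59/82=0.7195, F1=2PR/(P+R)=2TP/(2TP+FP+FN)=118/192=0.6146
0.9189 > 0.6146 → Model A

Model A


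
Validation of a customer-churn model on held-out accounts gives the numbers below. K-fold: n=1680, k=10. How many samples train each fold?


Fold size = 1680/10 = 168
Training per fold = 1680 - 168 = 1512

1512


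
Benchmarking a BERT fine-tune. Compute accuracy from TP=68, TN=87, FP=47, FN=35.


Accuracy = (TP+TN)/(TP+TN+FP+FN)
= (68+87)/(237)
= 155/237 = 65.4%

65.4%


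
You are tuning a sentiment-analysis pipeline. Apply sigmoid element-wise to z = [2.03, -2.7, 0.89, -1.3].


σ(2.03) = 1/(1+e^-2.03) = 0.8839
σ(-2.7) = 1/(1+e^2.7) = 0.063
σ(0.89) = 1/(1+e^-0.89) = 0.7089
σ(-1.3) = 1/(1+e^1.3) = 0.2142
result = [0.8839, 0.063, 0.7089, 0.2142]

[0.8839, 0.063, 0.7089, 0.2142]


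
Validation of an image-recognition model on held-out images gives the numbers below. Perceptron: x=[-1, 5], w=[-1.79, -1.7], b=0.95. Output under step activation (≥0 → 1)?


z = (-1)·(-1.79) + (5)·(-1.7) + 0.95
  = -5.76
step(z) = 0 (z<0)

0


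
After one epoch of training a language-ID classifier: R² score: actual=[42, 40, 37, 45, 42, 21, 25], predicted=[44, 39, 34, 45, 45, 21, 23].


ȳ = 36
SS_res = Σ(y-ŷ)² = 27
SS_tot = Σ(y-ȳ)² = 516
R² = 1 - SS_res/SS_tot = 1 - 0.0523 = 0.9477

0.9477


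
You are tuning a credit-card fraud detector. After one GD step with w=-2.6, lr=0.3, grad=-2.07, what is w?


w_new = w - α·∇
= -2.6 - 0.3·-2.07
= -2.6 + 0.621
= -1.979

-1.979


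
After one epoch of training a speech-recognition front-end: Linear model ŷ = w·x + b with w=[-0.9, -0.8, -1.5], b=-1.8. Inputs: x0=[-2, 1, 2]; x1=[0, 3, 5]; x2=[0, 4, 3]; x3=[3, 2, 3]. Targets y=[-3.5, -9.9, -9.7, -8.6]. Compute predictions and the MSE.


ŷ0 = (-0.9)·(-2) + (-0.8)·(1) + (-1.5)·(2) - 1.8 = -3.8
ŷ1 = (-0.9)·(0) + (-0.8)·(3) + (-1.5)·(5) - 1.8 = -11.7
ŷ2 = (-0.9)·(0) + (-0.8)·(4) + (-1.5)·(3) - 1.8 = -9.5
ŷ3 = (-0.9)·(3) + (-0.8)·(2) + (-1.5)·(3) - 1.8 = -10.6
errors² = [0.09, 3.24, 0.04, 4.0]
MSE = 7.3700/4 = 1.8425

1.8425


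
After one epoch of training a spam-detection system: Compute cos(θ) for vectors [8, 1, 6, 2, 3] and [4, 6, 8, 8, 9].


A·B = 8·4 + 1·6 + 6·8 + 2·8 + 3·9 = 129
‖A‖ = √114 = 10.6771, ‖B‖ = √261 = 16.1555
cos = 129/(√114·√261) = 129/√29754 = 0.7479

0.7479


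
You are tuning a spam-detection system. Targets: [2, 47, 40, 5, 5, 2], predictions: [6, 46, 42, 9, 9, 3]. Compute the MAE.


Absolute errors: |2-6|=4, |47-46|=1, |40-42|=2, |5-9|=4, |5-9|=4, |2-3|=1
Sum = 16
MAE = 16/6 = 8/3

8/3


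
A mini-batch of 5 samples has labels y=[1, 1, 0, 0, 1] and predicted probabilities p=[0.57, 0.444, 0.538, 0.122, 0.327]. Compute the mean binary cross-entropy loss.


L[0] = -ln(0.57) = 0.5621
L[1] = -ln(0.444) = 0.8119
L[2] = -ln(1-0.538) = -ln(0.462) = 0.7722
L[3] = -ln(1-0.122) = -ln(0.878) = 0.1301
L[4] = -ln(0.327) = 1.1178
mean = (0.5621 + 0.8119 + 0.7722 + 0.1301 + 1.1178)/5 = 0.6788

0.6788


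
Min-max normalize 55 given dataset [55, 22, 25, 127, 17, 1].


min=1, max=127
(55-1)/(127-1) = 54/126 = 0.4286

0.4286


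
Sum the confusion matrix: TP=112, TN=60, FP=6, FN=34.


Total = TP + TN + FP + FN
= 112 + 60 + 6 + 34
= 212
(Predicted positive: 118, predicted negative: 94)

212


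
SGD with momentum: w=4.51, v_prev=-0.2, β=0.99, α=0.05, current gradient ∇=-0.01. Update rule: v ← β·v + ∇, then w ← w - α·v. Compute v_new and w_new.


v_new = 0.99·-0.2 - 0.01 = -0.198 - 0.01 = -0.208
w_new = 4.51 - 0.05·-0.208 = 4.51 + 0.0104 = 4.5204

v_new=-0.208, w_new=4.5204


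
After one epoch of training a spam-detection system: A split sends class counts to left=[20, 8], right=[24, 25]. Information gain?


Parent = [44, 33], H_parent = 0.9852
H_left = 0.8631 (n=28), H_right = 0.9997 (n=49)
H_children = (28/77)·0.8631 + (49/77)·0.9997 = 0.95
IG = 0.9852 - 0.95 = 0.0352

0.0352


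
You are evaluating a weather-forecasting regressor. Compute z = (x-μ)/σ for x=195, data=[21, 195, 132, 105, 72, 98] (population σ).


μ = 103.8333, σ = 53.2523
z = (195 - 103.8333)/53.2523 = 1.712

1.712


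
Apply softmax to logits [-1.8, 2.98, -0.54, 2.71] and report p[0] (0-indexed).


Exponentials: e^-1.8=0.1653, e^2.98=19.6878, e^-0.54=0.5827, e^2.71=15.0293
Sum = 35.4651
Softmax = [0.0047, 0.5551, 0.0164, 0.4238]
p[0] = 0.1653/35.4651 = 0.0047

0.0047


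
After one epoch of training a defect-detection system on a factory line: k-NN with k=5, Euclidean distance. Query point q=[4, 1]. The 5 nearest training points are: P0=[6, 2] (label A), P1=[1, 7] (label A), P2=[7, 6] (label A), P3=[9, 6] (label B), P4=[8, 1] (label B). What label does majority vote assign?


d(q,P0) = 2.2361  (label A)
d(q,P1) = 6.7082  (label A)
d(q,P2) = 5.831  (label A)
d(q,P3) = 7.0711  (label B)
d(q,P4) = 4.0  (label B)
Votes: A=3, B=2
Majority → A

A


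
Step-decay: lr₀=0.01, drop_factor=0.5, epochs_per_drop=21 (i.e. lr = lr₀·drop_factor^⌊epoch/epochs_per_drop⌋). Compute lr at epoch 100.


n_drops = ⌊100/21⌋ = 4
lr = 0.01·0.5^4 = 0.01·0.0625 = 0.000625

0.000625


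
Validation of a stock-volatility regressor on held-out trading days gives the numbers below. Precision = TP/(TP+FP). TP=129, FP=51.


Precision = TP/(TP+FP)
= 129/(129+51)
= 129/180 = 71.67%

71.67%


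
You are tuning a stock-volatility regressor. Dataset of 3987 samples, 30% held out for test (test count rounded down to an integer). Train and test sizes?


Test = ⌊3987·30/100⌋ = 1196
Train = 3987 - 1196 = 2791

Train: 2791, Test: 1196


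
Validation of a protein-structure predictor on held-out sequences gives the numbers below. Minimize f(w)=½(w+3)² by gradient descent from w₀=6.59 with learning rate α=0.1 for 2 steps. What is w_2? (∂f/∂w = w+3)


step 1: grad = 6.59+3 = 9.59; w = 6.59 - 0.1·(9.59) = 5.631
step 2: grad = 5.631+3 = 8.631; w = 5.631 - 0.1·(8.631) = 4.7679

4.7679


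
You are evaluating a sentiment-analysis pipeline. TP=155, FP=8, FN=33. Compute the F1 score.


Precision = 155/163 = 0.9509
Recall = 155/188 = 0.8245
F1 = 2·P·R/(P+R) = 2·TP/(2·TP+FP+FN) = 310/(310+8+33) = 310/351 = 0.8832

0.8832


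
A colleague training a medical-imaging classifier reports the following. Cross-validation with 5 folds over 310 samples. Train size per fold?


Fold size = 310/5 = 62
Training per fold = 310 - 62 = 248

248


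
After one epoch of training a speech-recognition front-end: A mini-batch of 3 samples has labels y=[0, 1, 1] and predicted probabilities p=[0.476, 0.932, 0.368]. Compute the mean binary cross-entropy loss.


L[0] = -ln(1-0.476) = -ln(0.524) = 0.6463
L[1] = -ln(0.932) = 0.0704
L[2] = -ln(0.368) = 0.9997
mean = (0.6463 + 0.0704 + 0.9997)/3 = 0.5721

0.5721


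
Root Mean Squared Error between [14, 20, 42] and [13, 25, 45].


MSE = 35/3 = 11.6667
RMSE = √(35/3) = 3.4157

3.4157


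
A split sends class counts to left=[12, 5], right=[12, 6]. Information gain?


Parent = [24, 11], H_parent = 0.8981
H_left = 0.874 (n=17), H_right = 0.9183 (n=18)
H_children = (17/35)·0.874 + (18/35)·0.9183 = 0.8968
IG = 0.8981 - 0.8968 = 0.0013

0.0013


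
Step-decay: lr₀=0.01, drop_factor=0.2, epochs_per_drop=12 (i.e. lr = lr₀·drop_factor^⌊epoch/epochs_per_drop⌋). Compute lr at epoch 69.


n_drops = ⌊69/12⌋ = 5
lr = 0.01·0.2^5 = 0.01·0.00032 = 0.0000032

0.0000032


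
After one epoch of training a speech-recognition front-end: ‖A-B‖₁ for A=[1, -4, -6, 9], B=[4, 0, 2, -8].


d = |1-4| + |-4-0| + |-6-2| + |9+ 8|
  = 3 + 4 + 8 + 17
  = 32

32


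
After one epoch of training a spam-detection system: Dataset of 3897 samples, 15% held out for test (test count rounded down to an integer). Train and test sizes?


Test = ⌊3897·15/100⌋ = 584
Train = 3897 - 584 = 3313

Train: 3313, Test: 584


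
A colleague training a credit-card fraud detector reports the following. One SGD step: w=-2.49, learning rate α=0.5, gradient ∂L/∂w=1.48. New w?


w_new = w - α·∇
= -2.49 - 0.5·1.48
= -2.49 - 0.74
= -3.23

-3.23


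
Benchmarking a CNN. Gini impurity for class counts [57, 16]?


Probabilities: [57/73, 16/73] ≈ [0.7808, 0.2192]
Σpᵢ² = (3249 + 256)/73² = 3505/5329
Gini = 1 - Σpᵢ² = 1 - 3505/5329 = 0.3423

0.3423


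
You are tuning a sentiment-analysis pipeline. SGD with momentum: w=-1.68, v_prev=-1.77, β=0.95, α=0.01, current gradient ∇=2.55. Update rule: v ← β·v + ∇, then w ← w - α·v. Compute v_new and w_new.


v_new = 0.95·-1.77 + 2.55 = -1.6815 + 2.55 = 0.8685
w_new = -1.68 - 0.01·0.8685 = -1.68 - 0.008685 = -1.688685

v_new=0.8685, w_new=-1.688685


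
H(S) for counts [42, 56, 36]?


Probabilities: [42/134, 56/134, 36/134] ≈ [0.3134, 0.4179, 0.2687]
H = -((42/134)·log₂(42/134) + (56/134)·log₂(56/134) + (36/134)·log₂(36/134))
  = 1.5601 bits

1.5601 bits


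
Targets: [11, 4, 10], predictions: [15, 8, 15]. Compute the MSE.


Squared errors: (11-15)²=16, (4-8)²=16, (10-15)²=25
Sum = 57
MSE = 57/3 = 19

19


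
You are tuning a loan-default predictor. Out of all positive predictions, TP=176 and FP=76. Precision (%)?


Precision = TP/(TP+FP)
= 176/(176+76)
= 176/252 = 69.84%

69.84%


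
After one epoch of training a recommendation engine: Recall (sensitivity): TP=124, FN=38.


Recall = TP/(TP+FN)
= 124/(124+38)
= 124/162 = 76.54%

76.54%


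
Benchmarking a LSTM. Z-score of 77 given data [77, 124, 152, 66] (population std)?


μ = 104.75, σ = 34.9097
z = (77 - 104.75)/34.9097 = -0.7949

-0.7949


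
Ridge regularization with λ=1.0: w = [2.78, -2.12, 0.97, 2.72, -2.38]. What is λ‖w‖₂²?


‖w‖₂² = (2.78)² + (-2.12)² + (0.97)² + (2.72)² + (-2.38)²
     = 7.7284 + 4.4944 + 0.9409 + 7.3984 + 5.6644
     = 26.2265
λ·‖w‖₂² = 1.0·26.2265 = 26.2265

26.2265


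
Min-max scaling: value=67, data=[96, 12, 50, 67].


min=12, max=96
(67-12)/(96-12) = 55/84 = 0.6548

0.6548


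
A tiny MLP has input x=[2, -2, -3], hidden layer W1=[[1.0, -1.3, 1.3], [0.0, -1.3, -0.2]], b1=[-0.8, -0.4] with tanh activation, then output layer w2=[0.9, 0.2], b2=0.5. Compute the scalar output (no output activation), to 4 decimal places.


z1[0] = (1.0)·(2) + (-1.3)·(-2) + (1.3)·(-3) - 0.8 = -0.1
z1[1] = (0.0)·(2) + (-1.3)·(-2) + (-0.2)·(-3) - 0.4 = 2.8
h = tanh(z1) = [-0.0997, 0.9926]
output = (0.9)·(-0.0997) + (0.2)·(0.9926) + 0.5 = 0.6088

0.6088


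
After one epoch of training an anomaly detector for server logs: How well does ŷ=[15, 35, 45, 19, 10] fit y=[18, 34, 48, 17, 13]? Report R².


ȳ = 26
SS_res = Σ(y-ŷ)² = 32
SS_tot = Σ(y-ȳ)² = 862
R² = 1 - SS_res/SS_tot = 1 - 0.0371 = 0.9629

0.9629


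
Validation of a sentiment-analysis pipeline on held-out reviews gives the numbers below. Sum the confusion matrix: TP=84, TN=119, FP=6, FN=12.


Total = TP + TN + FP + FN
= 84 + 119 + 6 + 12
= 221
(Predicted positive: 90, predicted negative: 131)

221


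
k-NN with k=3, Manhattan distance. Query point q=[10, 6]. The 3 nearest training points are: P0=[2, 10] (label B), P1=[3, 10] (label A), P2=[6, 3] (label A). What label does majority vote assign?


d(q,P0) = 12  (label B)
d(q,P1) = 11  (label A)
d(q,P2) = 7  (label A)
Votes: A=2, B=1
Majority → A

A


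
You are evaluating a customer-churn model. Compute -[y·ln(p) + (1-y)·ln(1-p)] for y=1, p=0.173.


BCE = -[y·ln(p) + (1-y)·ln(1-p)]
= -1·ln(0.173) - 0
= -ln(0.173) = 1.7545

1.7545


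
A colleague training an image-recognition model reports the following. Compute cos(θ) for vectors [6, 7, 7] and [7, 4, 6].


A·B = 6·7 + 7·4 + 7·6 = 112
‖A‖ = √134 = 11.5758, ‖B‖ = √101 = 10.0499
cos = 112/(√134·√101) = 112/√13534 = 0.9627

0.9627


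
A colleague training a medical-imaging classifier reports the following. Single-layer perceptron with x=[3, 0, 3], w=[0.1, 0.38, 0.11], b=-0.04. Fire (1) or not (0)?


z = (3)·(0.1) + (0)·(0.38) + (3)·(0.11) - 0.04
  = 0.59
step(z) = 1 (z≥0)

1


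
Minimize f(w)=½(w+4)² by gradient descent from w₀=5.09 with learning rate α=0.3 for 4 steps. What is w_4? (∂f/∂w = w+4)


step 1: grad = 5.09+4 = 9.09; w = 5.09 - 0.3·(9.09) = 2.363
step 2: grad = 2.363+4 = 6.363; w = 2.363 - 0.3·(6.363) = 0.4541
step 3: grad = 0.4541+4 = 4.4541; w = 0.4541 - 0.3·(4.4541) = -0.88213
step 4: grad = -0.88213+4 = 3.11787; w = -0.88213 - 0.3·(3.11787) = -1.817491

-1.817491


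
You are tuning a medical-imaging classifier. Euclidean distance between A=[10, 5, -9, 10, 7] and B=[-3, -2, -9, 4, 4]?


d = √((10+ 3)² + (5+ 2)² + (-9+ 9)² + (10-4)² + (7-4)²)
  = √(169 + 49 + 0 + 36 + 9)
  = √263 = 16.2173

16.2173


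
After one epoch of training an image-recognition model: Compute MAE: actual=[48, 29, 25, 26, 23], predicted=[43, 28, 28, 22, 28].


Absolute errors: |48-43|=5, |29-28|=1, |25-28|=3, |26-22|=4, |23-28|=5
Sum = 18
MAE = 18/5 = 18/5

18/5


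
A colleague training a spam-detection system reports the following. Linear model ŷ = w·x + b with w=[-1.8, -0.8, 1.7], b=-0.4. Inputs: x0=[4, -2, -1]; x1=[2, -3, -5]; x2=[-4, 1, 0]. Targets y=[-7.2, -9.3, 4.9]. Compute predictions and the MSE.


ŷ0 = (-1.8)·(4) + (-0.8)·(-2) + (1.7)·(-1) - 0.4 = -7.7
ŷ1 = (-1.8)·(2) + (-0.8)·(-3) + (1.7)·(-5) - 0.4 = -10.1
ŷ2 = (-1.8)·(-4) + (-0.8)·(1) + (1.7)·(0) - 0.4 = 6.0
errors² = [0.25, 0.64, 1.21]
MSE = 2.1000/3 = 0.7

0.7


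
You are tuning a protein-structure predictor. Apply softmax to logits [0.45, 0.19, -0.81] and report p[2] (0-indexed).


Exponentials: e^0.45=1.5683, e^0.19=1.2092, e^-0.81=0.4449
Sum = 3.2224
Softmax = [0.4867, 0.3753, 0.1381]
p[2] = 0.4449/3.2224 = 0.1381

0.1381


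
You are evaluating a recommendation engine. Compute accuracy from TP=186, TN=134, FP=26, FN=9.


Accuracy = (TP+TN)/(TP+TN+FP+FN)
= (186+134)/(355)
= 320/355 = 90.14%

90.14%


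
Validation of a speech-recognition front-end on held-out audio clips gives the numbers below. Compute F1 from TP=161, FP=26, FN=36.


Precision = 161/187 = 0.861
Recall = 161/197 = 0.8173
F1 = 2·P·R/(P+R) = 2·TP/(2·TP+FP+FN) = 322/(322+26+36) = 322/384 = 0.8385

0.8385


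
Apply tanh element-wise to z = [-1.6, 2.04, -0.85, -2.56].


tanh(-1.6) = -0.9217
tanh(2.04) = 0.9667
tanh(-0.85) = -0.6911
tanh(-2.56) = -0.9881
result = [-0.9217, 0.9667, -0.6911, -0.9881]

[-0.9217, 0.9667, -0.6911, -0.9881]


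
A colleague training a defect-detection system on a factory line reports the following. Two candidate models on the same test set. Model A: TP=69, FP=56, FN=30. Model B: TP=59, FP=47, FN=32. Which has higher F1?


Model A: P=69/125=0.552, R=69/99=0.697, F1=2PR/(P+R)=2TP/(2TP+FP+FN)=138/224=0.6161
Model B: P=59/106=0.5566, R=59/91=0.6484, F1=2PR/(P+R)=2TP/(2TP+FP+FN)=118/197=0.599
0.6161 > 0.599 → Model A

Model A


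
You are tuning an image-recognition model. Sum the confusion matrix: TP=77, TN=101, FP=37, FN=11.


Total = TP + TN + FP + FN
= 77 + 101 + 37 + 11
= 226
(Predicted positive: 114, predicted negative: 112)

226


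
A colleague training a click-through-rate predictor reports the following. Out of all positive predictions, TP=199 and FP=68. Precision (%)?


Precision = TP/(TP+FP)
= 199/(199+68)
= 199/267 = 74.53%

74.53%


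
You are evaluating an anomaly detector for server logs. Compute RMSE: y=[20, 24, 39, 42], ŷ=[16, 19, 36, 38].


MSE = 66/4 = 16.5
RMSE = √(66/4) = 4.062

4.062


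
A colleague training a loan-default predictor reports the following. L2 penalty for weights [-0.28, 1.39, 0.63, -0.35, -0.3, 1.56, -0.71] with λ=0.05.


‖w‖₂² = (-0.28)² + (1.39)² + (0.63)² + (-0.35)² + (-0.3)² + (1.56)² + (-0.71)²
     = 0.0784 + 1.9321 + 0.3969 + 0.1225 + 0.09 + 2.4336 + 0.5041
     = 5.5576
λ·‖w‖₂² = 0.05·5.5576 = 0.27788

0.27788


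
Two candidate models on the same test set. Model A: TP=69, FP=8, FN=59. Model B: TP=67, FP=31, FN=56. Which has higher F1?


Model A: P=69/77=0.8961, R=69/128=0.5391, F1=2PR/(P+R)=2TP/(2TP+FP+FN)=138/205=0.6732
Model B: P=67/98=0.6837, R=67/123=0.5447, F1=2PR/(P+R)=2TP/(2TP+FP+FN)=134/221=0.6063
0.6732 > 0.6063 → Model A

Model A


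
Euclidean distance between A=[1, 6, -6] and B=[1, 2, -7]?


d = √((1-1)² + (6-2)² + (-6+ 7)²)
  = √(0 + 16 + 1)
  = √17 = 4.1231

4.1231


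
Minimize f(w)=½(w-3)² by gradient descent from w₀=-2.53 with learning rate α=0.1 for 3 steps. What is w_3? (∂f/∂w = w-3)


step 1: grad = -2.53-3 = -5.53; w = -2.53 - 0.1·(-5.53) = -1.977
step 2: grad = -1.977-3 = -4.977; w = -1.977 - 0.1·(-4.977) = -1.4793
step 3: grad = -1.4793-3 = -4.4793; w = -1.4793 - 0.1·(-4.4793) = -1.03137

-1.03137


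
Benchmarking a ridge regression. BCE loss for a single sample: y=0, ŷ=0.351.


BCE = -[y·ln(p) + (1-y)·ln(1-p)]
= -0 - 1·ln(1-0.351)
= -ln(0.649) = 0.4323

0.4323


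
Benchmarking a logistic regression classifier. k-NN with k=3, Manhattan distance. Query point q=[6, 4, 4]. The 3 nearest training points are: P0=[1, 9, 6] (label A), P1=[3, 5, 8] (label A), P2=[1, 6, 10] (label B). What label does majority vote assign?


d(q,P0) = 12  (label A)
d(q,P1) = 8  (label A)
d(q,P2) = 13  (label B)
Votes: A=2, B=1
Majority → A

A


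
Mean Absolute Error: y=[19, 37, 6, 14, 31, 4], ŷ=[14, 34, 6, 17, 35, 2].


Absolute errors: |19-14|=5, |37-34|=3, |6-6|=0, |14-17|=3, |31-35|=4, |4-2|=2
Sum = 17
MAE = 17/6 = 17/6

17/6


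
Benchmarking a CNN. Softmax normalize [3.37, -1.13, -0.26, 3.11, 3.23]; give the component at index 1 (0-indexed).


Exponentials: e^3.37=29.0785, e^-1.13=0.323, e^-0.26=0.7711, e^3.11=22.421, e^3.23=25.2797
Sum = 77.8733
Softmax = [0.3734, 0.0041, 0.0099, 0.2879, 0.3246]
p[1] = 0.323/77.8733 = 0.0041

0.0041


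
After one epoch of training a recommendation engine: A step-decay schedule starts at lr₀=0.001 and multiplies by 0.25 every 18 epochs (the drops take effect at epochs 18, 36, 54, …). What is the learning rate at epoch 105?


n_drops = ⌊105/18⌋ = 5
lr = 0.001·0.25^5 = 0.001·0.0009765625 = 0.0000009765625

0.0000009765625


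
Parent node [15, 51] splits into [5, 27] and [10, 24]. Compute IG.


Parent = [15, 51], H_parent = 0.7732
H_left = 0.6253 (n=32), H_right = 0.874 (n=34)
H_children = (32/66)·0.6253 + (34/66)·0.874 = 0.7534
IG = 0.7732 - 0.7534 = 0.0198

0.0198


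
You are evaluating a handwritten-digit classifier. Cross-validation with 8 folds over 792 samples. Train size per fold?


Fold size = 792/8 = 99
Training per fold = 792 - 99 = 693

693


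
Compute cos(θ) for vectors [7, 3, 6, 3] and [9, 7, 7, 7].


A·B = 7·9 + 3·7 + 6·7 + 3·7 = 147
‖A‖ = √103 = 10.1489, ‖B‖ = √228 = 15.0997
cos = 147/(√103·√228) = 147/√23484 = 0.9592

0.9592


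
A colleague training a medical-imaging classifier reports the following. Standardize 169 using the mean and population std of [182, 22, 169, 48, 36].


μ = 91.4, σ = 69.2809
z = (169 - 91.4)/69.2809 = 1.1201

1.1201


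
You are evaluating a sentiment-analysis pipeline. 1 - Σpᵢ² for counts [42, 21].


Probabilities: [42/63, 21/63] ≈ [0.6667, 0.3333]
Σpᵢ² = (1764 + 441)/63² = 2205/3969
Gini = 1 - Σpᵢ² = 1 - 2205/3969 = 0.4444

0.4444


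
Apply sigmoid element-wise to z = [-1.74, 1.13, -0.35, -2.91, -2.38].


σ(-1.74) = 1/(1+e^1.74) = 0.1493
σ(1.13) = 1/(1+e^-1.13) = 0.7558
σ(-0.35) = 1/(1+e^0.35) = 0.4134
σ(-2.91) = 1/(1+e^2.91) = 0.0517
σ(-2.38) = 1/(1+e^2.38) = 0.0847
result = [0.1493, 0.7558, 0.4134, 0.0517, 0.0847]

[0.1493, 0.7558, 0.4134, 0.0517, 0.0847]


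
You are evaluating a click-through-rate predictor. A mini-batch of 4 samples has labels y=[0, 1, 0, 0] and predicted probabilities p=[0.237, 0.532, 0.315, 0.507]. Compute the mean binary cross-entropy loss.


L[0] = -ln(1-0.237) = -ln(0.763) = 0.2705
L[1] = -ln(0.532) = 0.6311
L[2] = -ln(1-0.315) = -ln(0.685) = 0.3783
L[3] = -ln(1-0.507) = -ln(0.493) = 0.7072
mean = (0.2705 + 0.6311 + 0.3783 + 0.7072)/4 = 0.4968

0.4968


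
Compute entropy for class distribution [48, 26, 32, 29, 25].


Probabilities: [48/160, 26/160, 32/160, 29/160, 25/160] ≈ [0.3, 0.1625, 0.2, 0.1812, 0.1562]
H = -((48/160)·log₂(48/160) + (26/160)·log₂(26/160) + (32/160)·log₂(32/160) + (29/160)·log₂(29/160) + (25/160)·log₂(25/160))
  = 2.2765 bits

2.2765 bits


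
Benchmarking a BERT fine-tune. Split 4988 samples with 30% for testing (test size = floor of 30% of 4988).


Test = ⌊4988·30/100⌋ = 1496
Train = 4988 - 1496 = 3492

Train: 3492, Test: 1496


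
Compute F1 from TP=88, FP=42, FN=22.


Precision = 88/130 = 0.6769
Recall = 88/110 = 0.8
F1 = 2·P·R/(P+R) = 2·TP/(2·TP+FP+FN) = 176/(176+42+22) = 176/240 = 0.7333

0.7333


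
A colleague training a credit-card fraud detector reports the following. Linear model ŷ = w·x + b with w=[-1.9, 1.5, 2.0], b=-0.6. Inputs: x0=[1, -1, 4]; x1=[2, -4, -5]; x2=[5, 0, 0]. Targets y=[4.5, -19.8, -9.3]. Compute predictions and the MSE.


ŷ0 = (-1.9)·(1) + (1.5)·(-1) + (2.0)·(4) - 0.6 = 4.0
ŷ1 = (-1.9)·(2) + (1.5)·(-4) + (2.0)·(-5) - 0.6 = -20.4
ŷ2 = (-1.9)·(5) + (1.5)·(0) + (2.0)·(0) - 0.6 = -10.1
errors² = [0.25, 0.36, 0.64]
MSE = 1.2500/3 = 0.4167

0.4167


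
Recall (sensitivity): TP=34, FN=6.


Recall = TP/(TP+FN)
= 34/(34+6)
= 34/40 = 85.0%

85.0%


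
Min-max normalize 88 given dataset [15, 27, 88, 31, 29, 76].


min=15, max=88
(88-15)/(88-15) = 73/73 = 1.0

1.0


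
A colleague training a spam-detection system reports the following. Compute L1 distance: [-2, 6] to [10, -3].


d = |-2-10| + |6+ 3|
  = 12 + 9
  = 21

21


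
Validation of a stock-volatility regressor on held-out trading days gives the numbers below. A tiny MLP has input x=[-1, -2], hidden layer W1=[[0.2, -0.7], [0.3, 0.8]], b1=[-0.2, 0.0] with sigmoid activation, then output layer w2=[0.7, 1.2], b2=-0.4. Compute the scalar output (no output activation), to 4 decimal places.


z1[0] = (0.2)·(-1) + (-0.7)·(-2) - 0.2 = 1.0
z1[1] = (0.3)·(-1) + (0.8)·(-2) + 0.0 = -1.9
h = sigmoid(z1) = [0.7311, 0.1301]
output = (0.7)·(0.7311) + (1.2)·(0.1301) - 0.4 = 0.2679

0.2679


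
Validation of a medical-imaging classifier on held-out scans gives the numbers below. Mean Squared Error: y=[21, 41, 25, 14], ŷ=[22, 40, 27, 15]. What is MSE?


Squared errors: (21-22)²=1, (41-40)²=1, (25-27)²=4, (14-15)²=1
Sum = 7
MSE = 7/4 = 7/4

7/4


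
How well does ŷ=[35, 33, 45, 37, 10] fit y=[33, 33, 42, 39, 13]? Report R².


ȳ = 32
SS_res = Σ(y-ŷ)² = 26
SS_tot = Σ(y-ȳ)² = 512
R² = 1 - SS_res/SS_tot = 1 - 0.0508 = 0.9492

0.9492


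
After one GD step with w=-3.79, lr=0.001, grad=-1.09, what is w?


w_new = w - α·∇
= -3.79 - 0.001·-1.09
= -3.79 + 0.00109
= -3.78891

-3.78891


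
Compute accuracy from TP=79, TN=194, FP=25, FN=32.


Accuracy = (TP+TN)/(TP+TN+FP+FN)
= (79+194)/(330)
= 273/330 = 82.73%

82.73%


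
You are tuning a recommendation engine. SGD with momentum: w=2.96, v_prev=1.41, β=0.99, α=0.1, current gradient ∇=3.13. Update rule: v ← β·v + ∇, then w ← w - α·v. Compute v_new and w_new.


v_new = 0.99·1.41 + 3.13 = 1.3959 + 3.13 = 4.5259
w_new = 2.96 - 0.1·4.5259 = 2.96 - 0.45259 = 2.50741

v_new=4.5259, w_new=2.50741


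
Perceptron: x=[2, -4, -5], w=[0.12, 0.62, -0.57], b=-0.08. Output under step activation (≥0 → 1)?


z = (2)·(0.12) + (-4)·(0.62) + (-5)·(-0.57) - 0.08
  = 0.53
step(z) = 1 (z≥0)

1


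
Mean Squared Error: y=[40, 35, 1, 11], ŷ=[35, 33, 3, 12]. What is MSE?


Squared errors: (40-35)²=25, (35-33)²=4, (1-3)²=4, (11-12)²=1
Sum = 34
MSE = 34/4 = 17/2

17/2


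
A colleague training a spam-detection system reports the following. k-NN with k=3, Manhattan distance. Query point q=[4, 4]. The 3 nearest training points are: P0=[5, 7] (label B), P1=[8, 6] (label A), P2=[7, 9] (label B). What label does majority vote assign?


d(q,P0) = 4  (label B)
d(q,P1) = 6  (label A)
d(q,P2) = 8  (label B)
Votes: A=1, B=2
Majority → B

B


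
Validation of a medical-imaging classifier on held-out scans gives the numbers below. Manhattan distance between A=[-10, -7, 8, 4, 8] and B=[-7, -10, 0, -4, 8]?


d = |-10+ 7| + |-7+ 10| + |8-0| + |4+ 4| + |8-8|
  = 3 + 3 + 8 + 8 + 0
  = 22

22


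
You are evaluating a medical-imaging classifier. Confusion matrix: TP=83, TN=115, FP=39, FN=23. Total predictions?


Total = TP + TN + FP + FN
= 83 + 115 + 39 + 23
= 260
(Predicted positive: 122, predicted negative: 138)

260


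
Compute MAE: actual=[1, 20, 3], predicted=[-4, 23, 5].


Absolute errors: |1+ 4|=5, |20-23|=3, |3-5|=2
Sum = 10
MAE = 10/3 = 10/3

10/3


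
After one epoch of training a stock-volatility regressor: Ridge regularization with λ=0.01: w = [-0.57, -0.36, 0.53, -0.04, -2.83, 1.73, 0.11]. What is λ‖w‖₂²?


‖w‖₂² = (-0.57)² + (-0.36)² + (0.53)² + (-0.04)² + (-2.83)² + (1.73)² + (0.11)²
     = 0.3249 + 0.1296 + 0.2809 + 0.0016 + 8.0089 + 2.9929 + 0.0121
     = 11.7509
λ·‖w‖₂² = 0.01·11.7509 = 0.117509

0.117509


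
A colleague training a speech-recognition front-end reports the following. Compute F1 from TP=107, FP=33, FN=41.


Precision = 107/140 = 0.7643
Recall = 107/148 = 0.723
F1 = 2·P·R/(P+R) = 2·TP/(2·TP+FP+FN) = 214/(214+33+41) = 214/288 = 0.7431

0.7431


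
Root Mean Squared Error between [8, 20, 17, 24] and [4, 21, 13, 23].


MSE = 34/4 = 8.5
RMSE = √(34/4) = 2.9155

2.9155


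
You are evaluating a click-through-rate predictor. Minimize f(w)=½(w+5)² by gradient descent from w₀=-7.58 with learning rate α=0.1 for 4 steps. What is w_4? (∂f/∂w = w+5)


step 1: grad = -7.58+5 = -2.58; w = -7.58 - 0.1·(-2.58) = -7.322
step 2: grad = -7.322+5 = -2.322; w = -7.322 - 0.1·(-2.322) = -7.0898
step 3: grad = -7.0898+5 = -2.0898; w = -7.0898 - 0.1·(-2.0898) = -6.88082
step 4: grad = -6.88082+5 = -1.88082; w = -6.88082 - 0.1·(-1.88082) = -6.692738

-6.692738


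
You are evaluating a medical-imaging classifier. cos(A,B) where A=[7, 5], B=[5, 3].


A·B = 7·5 + 5·3 = 50
‖A‖ = √74 = 8.6023, ‖B‖ = √34 = 5.831
cos = 50/(√74·√34) = 50/√2516 = 0.9968

0.9968


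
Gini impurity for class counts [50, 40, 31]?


Probabilities: [50/121, 40/121, 31/121] ≈ [0.4132, 0.3306, 0.2562]
Σpᵢ² = (2500 + 1600 + 961)/121² = 5061/14641
Gini = 1 - Σpᵢ² = 1 - 5061/14641 = 0.6543

0.6543


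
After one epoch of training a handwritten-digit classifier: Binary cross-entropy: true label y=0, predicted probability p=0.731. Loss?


BCE = -[y·ln(p) + (1-y)·ln(1-p)]
= -0 - 1·ln(1-0.731)
= -ln(0.269) = 1.313

1.313


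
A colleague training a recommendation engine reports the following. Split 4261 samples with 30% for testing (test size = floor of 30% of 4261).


Test = ⌊4261·30/100⌋ = 1278
Train = 4261 - 1278 = 2983

Train: 2983, Test: 1278


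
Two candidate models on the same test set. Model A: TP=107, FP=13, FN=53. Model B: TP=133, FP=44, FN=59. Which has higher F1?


Model A: P=107/120=0.8917, R=107/160=0.6687, F1=2PR/(P+R)=2TP/(2TP+FP+FN)=214/280=0.7643
Model B: P=133/177=0.7514, R=133/192=0.6927, F1=2PR/(P+R)=2TP/(2TP+FP+FN)=266/369=0.7209
0.7643 > 0.7209 → Model A

Model A


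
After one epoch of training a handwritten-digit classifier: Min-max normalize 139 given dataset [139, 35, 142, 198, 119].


min=35, max=198
(139-35)/(198-35) = 104/163 = 0.638

0.638


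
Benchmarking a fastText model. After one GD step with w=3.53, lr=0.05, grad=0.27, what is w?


w_new = w - α·∇
= 3.53 - 0.05·0.27
= 3.53 - 0.0135
= 3.5165

3.5165


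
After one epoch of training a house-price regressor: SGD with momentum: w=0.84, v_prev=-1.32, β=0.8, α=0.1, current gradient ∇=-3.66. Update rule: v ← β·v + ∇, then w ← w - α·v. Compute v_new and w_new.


v_new = 0.8·-1.32 - 3.66 = -1.056 - 3.66 = -4.716
w_new = 0.84 - 0.1·-4.716 = 0.84 + 0.4716 = 1.3116

v_new=-4.716, w_new=1.3116


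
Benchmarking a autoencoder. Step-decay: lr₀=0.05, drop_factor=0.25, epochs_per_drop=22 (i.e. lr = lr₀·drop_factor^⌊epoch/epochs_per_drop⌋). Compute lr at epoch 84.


n_drops = ⌊84/22⌋ = 3
lr = 0.05·0.25^3 = 0.05·0.015625 = 0.00078125

0.00078125


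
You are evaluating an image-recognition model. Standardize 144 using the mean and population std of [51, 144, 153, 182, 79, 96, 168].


μ = 124.7143, σ = 45.7874
z = (144 - 124.7143)/45.7874 = 0.4212

0.4212


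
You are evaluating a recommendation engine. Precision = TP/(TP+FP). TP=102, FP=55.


Precision = TP/(TP+FP)
= 102/(102+55)
= 102/157 = 64.97%

64.97%


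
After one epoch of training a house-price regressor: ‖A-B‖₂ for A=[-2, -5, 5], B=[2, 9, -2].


d = √((-2-2)² + (-5-9)² + (5+ 2)²)
  = √(16 + 196 + 49)
  = √261 = 16.1555

16.1555


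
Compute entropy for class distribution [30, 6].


Probabilities: [30/36, 6/36] ≈ [0.8333, 0.1667]
H = -((30/36)·log₂(30/36) + (6/36)·log₂(6/36))
  = 0.65 bits

0.65 bits


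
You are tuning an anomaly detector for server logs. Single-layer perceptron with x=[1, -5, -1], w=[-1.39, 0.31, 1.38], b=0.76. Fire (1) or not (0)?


z = (1)·(-1.39) + (-5)·(0.31) + (-1)·(1.38) + 0.76
  = -3.56
step(z) = 0 (z<0)

0


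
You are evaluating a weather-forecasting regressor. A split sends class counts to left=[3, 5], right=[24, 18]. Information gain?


Parent = [27, 23], H_parent = 0.9954
H_left = 0.9544 (n=8), H_right = 0.9852 (n=42)
H_children = (8/50)·0.9544 + (42/50)·0.9852 = 0.9803
IG = 0.9954 - 0.9803 = 0.0151

0.0151


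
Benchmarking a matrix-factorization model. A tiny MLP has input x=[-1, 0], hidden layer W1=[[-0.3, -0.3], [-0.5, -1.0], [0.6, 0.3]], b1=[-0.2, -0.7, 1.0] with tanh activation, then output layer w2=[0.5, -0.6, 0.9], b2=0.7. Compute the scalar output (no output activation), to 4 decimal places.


z1[0] = (-0.3)·(-1) + (-0.3)·(0) - 0.2 = 0.1
z1[1] = (-0.5)·(-1) + (-1.0)·(0) - 0.7 = -0.2
z1[2] = (0.6)·(-1) + (0.3)·(0) + 1.0 = 0.4
h = tanh(z1) = [0.0997, -0.1974, 0.3799]
output = (0.5)·(0.0997) + (-0.6)·(-0.1974) + (0.9)·(0.3799) + 0.7 = 1.2102

1.2102


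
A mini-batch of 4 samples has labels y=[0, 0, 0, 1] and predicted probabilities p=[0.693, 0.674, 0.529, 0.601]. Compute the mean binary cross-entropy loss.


L[0] = -ln(1-0.693) = -ln(0.307) = 1.1809
L[1] = -ln(1-0.674) = -ln(0.326) = 1.1209
L[2] = -ln(1-0.529) = -ln(0.471) = 0.7529
L[3] = -ln(0.601) = 0.5092
mean = (1.1809 + 1.1209 + 0.7529 + 0.5092)/4 = 0.891

0.891


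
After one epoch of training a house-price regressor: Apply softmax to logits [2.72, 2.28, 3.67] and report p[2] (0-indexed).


Exponentials: e^2.72=15.1803, e^2.28=9.7767, e^3.67=39.2519
Sum = 64.2089
Softmax = [0.2364, 0.1523, 0.6113]
p[2] = 39.2519/64.2089 = 0.6113

0.6113


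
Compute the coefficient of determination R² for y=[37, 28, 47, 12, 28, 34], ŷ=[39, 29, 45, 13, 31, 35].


ȳ = 31
SS_res = Σ(y-ŷ)² = 20
SS_tot = Σ(y-ȳ)² = 680
R² = 1 - SS_res/SS_tot = 1 - 0.0294 = 0.9706

0.9706


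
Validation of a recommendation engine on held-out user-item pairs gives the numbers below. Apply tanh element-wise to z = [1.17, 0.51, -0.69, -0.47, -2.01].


tanh(1.17) = 0.8243
tanh(0.51) = 0.4699
tanh(-0.69) = -0.598
tanh(-0.47) = -0.4382
tanh(-2.01) = -0.9647
result = [0.8243, 0.4699, -0.598, -0.4382, -0.9647]

[0.8243, 0.4699, -0.598, -0.4382, -0.9647]


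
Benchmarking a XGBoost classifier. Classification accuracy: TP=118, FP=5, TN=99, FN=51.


Accuracy = (TP+TN)/(TP+TN+FP+FN)
= (118+99)/(273)
= 217/273 = 79.49%

79.49%


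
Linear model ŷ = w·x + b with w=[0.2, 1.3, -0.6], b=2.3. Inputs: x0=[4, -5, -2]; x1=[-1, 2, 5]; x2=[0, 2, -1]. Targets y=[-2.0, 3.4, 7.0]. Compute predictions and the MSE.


ŷ0 = (0.2)·(4) + (1.3)·(-5) + (-0.6)·(-2) + 2.3 = -2.2
ŷ1 = (0.2)·(-1) + (1.3)·(2) + (-0.6)·(5) + 2.3 = 1.7
ŷ2 = (0.2)·(0) + (1.3)·(2) + (-0.6)·(-1) + 2.3 = 5.5
errors² = [0.04, 2.89, 2.25]
MSE = 5.1800/3 = 1.7267

1.7267


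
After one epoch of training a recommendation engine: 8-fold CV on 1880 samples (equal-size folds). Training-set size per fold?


Fold size = 1880/8 = 235
Training per fold = 1880 - 235 = 1645

1645


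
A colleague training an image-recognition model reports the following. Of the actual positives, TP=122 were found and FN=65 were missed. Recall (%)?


Recall = TP/(TP+FN)
= 122/(122+65)
= 122/187 = 65.24%

65.24%


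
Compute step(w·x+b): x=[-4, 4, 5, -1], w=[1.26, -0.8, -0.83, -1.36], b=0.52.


z = (-4)·(1.26) + (4)·(-0.8) + (5)·(-0.83) + (-1)·(-1.36) + 0.52
  = -10.51
step(z) = 0 (z<0)

0


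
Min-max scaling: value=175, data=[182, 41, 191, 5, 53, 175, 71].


min=5, max=191
(175-5)/(191-5) = 170/186 = 0.914

0.914


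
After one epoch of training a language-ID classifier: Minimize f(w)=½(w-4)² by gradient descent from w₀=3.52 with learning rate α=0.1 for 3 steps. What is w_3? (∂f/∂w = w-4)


step 1: grad = 3.52-4 = -0.48; w = 3.52 - 0.1·(-0.48) = 3.568
step 2: grad = 3.568-4 = -0.432; w = 3.568 - 0.1·(-0.432) = 3.6112
step 3: grad = 3.6112-4 = -0.3888; w = 3.6112 - 0.1·(-0.3888) = 3.65008

3.65008


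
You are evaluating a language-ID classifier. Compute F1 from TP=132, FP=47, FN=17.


Precision = 132/179 = 0.7374
Recall = 132/149 = 0.8859
F1 = 2·P·R/(P+R) = 2·TP/(2·TP+FP+FN) = 264/(264+47+17) = 264/328 = 0.8049

0.8049


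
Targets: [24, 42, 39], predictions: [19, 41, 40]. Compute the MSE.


Squared errors: (24-19)²=25, (42-41)²=1, (39-40)²=1
Sum = 27
MSE = 27/3 = 9

9


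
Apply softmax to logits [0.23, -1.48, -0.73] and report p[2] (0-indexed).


Exponentials: e^0.23=1.2586, e^-1.48=0.2276, e^-0.73=0.4819
Sum = 1.9681
Softmax = [0.6395, 0.1157, 0.2449]
p[2] = 0.4819/1.9681 = 0.2449

0.2449


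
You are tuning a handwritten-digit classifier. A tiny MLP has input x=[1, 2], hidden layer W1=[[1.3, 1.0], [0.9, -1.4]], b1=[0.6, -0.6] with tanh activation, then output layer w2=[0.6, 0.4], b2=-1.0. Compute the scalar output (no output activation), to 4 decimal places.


z1[0] = (1.3)·(1) + (1.0)·(2) + 0.6 = 3.9
z1[1] = (0.9)·(1) + (-1.4)·(2) - 0.6 = -2.5
h = tanh(z1) = [0.9992, -0.9866]
output = (0.6)·(0.9992) + (0.4)·(-0.9866) - 1.0 = -0.7951

-0.7951


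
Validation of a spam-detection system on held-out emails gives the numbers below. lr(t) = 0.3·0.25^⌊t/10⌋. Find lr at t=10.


n_drops = ⌊10/10⌋ = 1
lr = 0.3·0.25^1 = 0.3·0.25 = 0.075

0.075


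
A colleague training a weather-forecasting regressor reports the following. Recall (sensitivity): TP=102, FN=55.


Recall = TP/(TP+FN)
= 102/(102+55)
= 102/157 = 64.97%

64.97%


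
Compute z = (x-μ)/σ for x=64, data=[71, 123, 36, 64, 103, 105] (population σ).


μ = 83.6667, σ = 29.426
z = (64 - 83.6667)/29.426 = -0.6683

-0.6683


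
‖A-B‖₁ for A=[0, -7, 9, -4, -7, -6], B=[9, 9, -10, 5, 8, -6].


d = |0-9| + |-7-9| + |9+ 10| + |-4-5| + |-7-8| + |-6+ 6|
  = 9 + 16 + 19 + 9 + 15 + 0
  = 68

68


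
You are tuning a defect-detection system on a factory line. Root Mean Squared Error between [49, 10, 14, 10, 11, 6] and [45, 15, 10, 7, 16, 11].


MSE = 116/6 = 19.3333
RMSE = √(116/6) = 4.397

4.397


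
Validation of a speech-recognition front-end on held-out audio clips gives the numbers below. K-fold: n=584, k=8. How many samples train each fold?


Fold size = 584/8 = 73
Training per fold = 584 - 73 = 511

511


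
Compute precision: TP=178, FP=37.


Precision = TP/(TP+FP)
= 178/(178+37)
= 178/215 = 82.79%

82.79%


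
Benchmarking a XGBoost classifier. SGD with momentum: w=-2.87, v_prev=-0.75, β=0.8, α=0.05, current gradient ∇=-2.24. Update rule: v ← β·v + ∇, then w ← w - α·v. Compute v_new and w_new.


v_new = 0.8·-0.75 - 2.24 = -0.6 - 2.24 = -2.84
w_new = -2.87 - 0.05·-2.84 = -2.87 + 0.142 = -2.728

v_new=-2.84, w_new=-2.728


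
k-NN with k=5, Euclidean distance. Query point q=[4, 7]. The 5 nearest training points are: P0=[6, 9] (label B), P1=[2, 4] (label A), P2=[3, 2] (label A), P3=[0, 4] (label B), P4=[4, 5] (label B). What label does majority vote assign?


d(q,P0) = 2.8284  (label B)
d(q,P1) = 3.6056  (label A)
d(q,P2) = 5.099  (label A)
d(q,P3) = 5.0  (label B)
d(q,P4) = 2.0  (label B)
Votes: A=2, B=3
Majority → B

B


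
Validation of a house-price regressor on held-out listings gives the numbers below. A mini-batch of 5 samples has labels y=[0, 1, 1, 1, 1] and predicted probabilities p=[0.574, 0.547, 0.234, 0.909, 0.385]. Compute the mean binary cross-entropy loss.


L[0] = -ln(1-0.574) = -ln(0.426) = 0.8533
L[1] = -ln(0.547) = 0.6033
L[2] = -ln(0.234) = 1.4524
L[3] = -ln(0.909) = 0.0954
L[4] = -ln(0.385) = 0.9545
mean = (0.8533 + 0.6033 + 1.4524 + 0.0954 + 0.9545)/5 = 0.7918

0.7918


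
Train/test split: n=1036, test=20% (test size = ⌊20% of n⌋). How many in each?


Test = ⌊1036·20/100⌋ = 207
Train = 1036 - 207 = 829

Train: 829, Test: 207


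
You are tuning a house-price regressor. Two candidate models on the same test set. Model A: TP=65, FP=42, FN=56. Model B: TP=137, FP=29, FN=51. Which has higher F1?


Model A: P=65/107=0.6075, R=65/121=0.5372, F1=2PR/(P+R)=2TP/(2TP+FP+FN)=130/228=0.5702
Model B: P=137/166=0.8253, R=137/188=0.7287, F1=2PR/(P+R)=2TP/(2TP+FP+FN)=274/354=0.774
0.5702 < 0.774 → Model B

Model B


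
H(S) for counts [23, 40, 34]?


Probabilities: [23/97, 40/97, 34/97] ≈ [0.2371, 0.4124, 0.3505]
H = -((23/97)·log₂(23/97) + (40/97)·log₂(40/97) + (34/97)·log₂(34/97))
  = 1.5495 bits

1.5495 bits


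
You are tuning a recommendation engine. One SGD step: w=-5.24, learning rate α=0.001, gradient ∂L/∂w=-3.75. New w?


w_new = w - α·∇
= -5.24 - 0.001·-3.75
= -5.24 + 0.00375
= -5.23625

-5.23625


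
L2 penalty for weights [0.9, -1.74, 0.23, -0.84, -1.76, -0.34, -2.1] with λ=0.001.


‖w‖₂² = (0.9)² + (-1.74)² + (0.23)² + (-0.84)² + (-1.76)² + (-0.34)² + (-2.1)²
     = 0.81 + 3.0276 + 0.0529 + 0.7056 + 3.0976 + 0.1156 + 4.41
     = 12.2193
λ·‖w‖₂² = 0.001·12.2193 = 0.012219

0.012219


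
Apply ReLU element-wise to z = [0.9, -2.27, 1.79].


ReLU(0.9) = max(0, 0.9) = 0.9
ReLU(-2.27) = max(0, -2.27) = 0.0
ReLU(1.79) = max(0, 1.79) = 1.79
result = [0.9, 0.0, 1.79]

[0.9, 0.0, 1.79]


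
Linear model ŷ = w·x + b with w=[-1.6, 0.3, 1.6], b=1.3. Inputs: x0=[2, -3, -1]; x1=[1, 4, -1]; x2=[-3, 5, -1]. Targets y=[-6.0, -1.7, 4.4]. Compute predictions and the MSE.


ŷ0 = (-1.6)·(2) + (0.3)·(-3) + (1.6)·(-1) + 1.3 = -4.4
ŷ1 = (-1.6)·(1) + (0.3)·(4) + (1.6)·(-1) + 1.3 = -0.7
ŷ2 = (-1.6)·(-3) + (0.3)·(5) + (1.6)·(-1) + 1.3 = 6.0
errors² = [2.56, 1.0, 2.56]
MSE = 6.1200/3 = 2.04

2.04
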